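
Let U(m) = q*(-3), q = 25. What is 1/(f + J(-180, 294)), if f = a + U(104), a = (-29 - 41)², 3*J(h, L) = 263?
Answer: 3/14738 ≈ 0.00020356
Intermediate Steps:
U(m) = -75 (U(m) = 25*(-3) = -75)
J(h, L) = 263/3 (J(h, L) = (⅓)*263 = 263/3)
a = 4900 (a = (-70)² = 4900)
f = 4825 (f = 4900 - 75 = 4825)
1/(f + J(-180, 294)) = 1/(4825 + 263/3) = 1/(14738/3) = 3/14738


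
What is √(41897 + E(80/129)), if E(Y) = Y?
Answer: 23*√1317993/129 ≈ 204.69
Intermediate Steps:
√(41897 + E(80/129)) = √(41897 + 80/129) = √(5404793/129) = 23*√1317993/129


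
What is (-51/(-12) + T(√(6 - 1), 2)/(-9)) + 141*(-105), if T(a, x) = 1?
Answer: -532831/36 ≈ -14801.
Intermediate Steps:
(-51/(-12) + T(√(6 - 1), 2)/(-9)) + 141*(-105) = (-51/(-12) + 1/(-9)) + 141*(-105) = (-51*(-1/12) + 1*(-⅑)) - 14805 = (17/4 - ⅑) - 14805 = 149/36 - 14805 = -532831/36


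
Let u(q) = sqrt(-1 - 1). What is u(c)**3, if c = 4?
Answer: -2*I*sqrt(2) ≈ -2.8284*I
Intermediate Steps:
u(q) = I*sqrt(2) (u(q) = sqrt(-2) = I*sqrt(2))
u(c)**3 = (I*sqrt(2))**3 = -2*I*sqrt(2)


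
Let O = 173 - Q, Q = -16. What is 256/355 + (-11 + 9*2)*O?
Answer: 469921/355 ≈ 1323.7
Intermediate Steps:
O = 189 (O = 173 - 1*(-16) = 173 + 16 = 189)
256/355 + (-11 + 9*2)*O = 256/355 + (-11 + 9*2)*189 = 256*(1/355) + (-11 + 18)*189 = 256/355 + 7*189 = 256/355 + 1323 = 469921/355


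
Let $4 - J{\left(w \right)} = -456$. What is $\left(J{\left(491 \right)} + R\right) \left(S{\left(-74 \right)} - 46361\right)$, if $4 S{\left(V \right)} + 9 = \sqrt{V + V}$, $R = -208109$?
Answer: $\frac{38509129997}{4} - \frac{207649 i \sqrt{37}}{2} \approx 9.6273 \cdot 10^{9} - 6.3154 \cdot 10^{5} i$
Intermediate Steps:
$J{\left(w \right)} = 460$ ($J{\left(w \right)} = 4 - -456 = 4 + 456 = 460$)
$S{\left(V \right)} = - \frac{9}{4} + \frac{\sqrt{2} \sqrt{V}}{4}$ ($S{\left(V \right)} = - \frac{9}{4} + \frac{\sqrt{V + V}}{4} = - \frac{9}{4} + \frac{\sqrt{2 V}}{4} = - \frac{9}{4} + \frac{\sqrt{2} \sqrt{V}}{4}$)
$\left(J{\left(491 \right)} + R\right) \left(S{\left(-74 \right)} - 46361\right) = \left(460 - 208109\right) \left(\left(- \frac{9}{4} + \frac{\sqrt{2} \sqrt{-74}}{4}\right) - 46361\right) = - 207649 \left(\left(- \frac{9}{4} + \frac{\sqrt{2} i \sqrt{74}}{4}\right) - 46361\right) = - 207649 \left(\left(- \frac{9}{4} + \frac{i \sqrt{37}}{2}\right) - 46361\right) = - 207649 \left(- \frac{185453}{4} + \frac{i \sqrt{37}}{2}\right) = \frac{38509129997}{4} - \frac{207649 i \sqrt{37}}{2}$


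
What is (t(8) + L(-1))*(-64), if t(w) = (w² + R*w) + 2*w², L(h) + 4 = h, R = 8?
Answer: -16064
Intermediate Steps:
L(h) = -4 + h
t(w) = 3*w² + 8*w (t(w) = (w² + 8*w) + 2*w² = 3*w² + 8*w)
(t(8) + L(-1))*(-64) = (8*(8 + 3*8) + (-4 - 1))*(-64) = (8*(8 + 24) - 5)*(-64) = (8*32 - 5)*(-64) = (256 - 5)*(-64) = 251*(-64) = -16064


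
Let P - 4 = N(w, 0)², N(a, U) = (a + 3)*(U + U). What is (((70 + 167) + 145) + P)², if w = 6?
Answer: 148996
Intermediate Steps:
N(a, U) = 2*U*(3 + a) (N(a, U) = (3 + a)*(2*U) = 2*U*(3 + a))
P = 4 (P = 4 + (2*0*(3 + 6))² = 4 + (2*0*9)² = 4 + 0² = 4 + 0 = 4)
(((70 + 167) + 145) + P)² = (((70 + 167) + 145) + 4)² = ((237 + 145) + 4)² = (382 + 4)² = 386² = 148996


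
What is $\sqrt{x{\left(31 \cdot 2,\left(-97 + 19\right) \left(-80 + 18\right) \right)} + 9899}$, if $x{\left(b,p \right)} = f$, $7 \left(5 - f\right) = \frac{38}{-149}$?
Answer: $\frac{\sqrt{10774096130}}{1043} \approx 99.519$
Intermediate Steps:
$f = \frac{5253}{1043}$ ($f = 5 - \frac{38 \frac{1}{-149}}{7} = 5 - \frac{38 \left(- \frac{1}{149}\right)}{7} = 5 - - \frac{38}{1043} = 5 + \frac{38}{1043} = \frac{5253}{1043} \approx 5.0364$)
$x{\left(b,p \right)} = \frac{5253}{1043}$
$\sqrt{x{\left(31 \cdot 2,\left(-97 + 19\right) \left(-80 + 18\right) \right)} + 9899} = \sqrt{\frac{5253}{1043} + 9899} = \sqrt{\frac{10329910}{1043}} = \frac{\sqrt{10774096130}}{1043}$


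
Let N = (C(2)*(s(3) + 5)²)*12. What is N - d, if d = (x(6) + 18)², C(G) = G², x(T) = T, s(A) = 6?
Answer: 5232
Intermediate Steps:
d = 576 (d = (6 + 18)² = 24² = 576)
N = 5808 (N = (2²*(6 + 5)²)*12 = (4*11²)*12 = (4*121)*12 = 484*12 = 5808)
N - d = 5808 - 1*576 = 5808 - 576 = 5232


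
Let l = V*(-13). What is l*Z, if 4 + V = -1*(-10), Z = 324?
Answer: -25272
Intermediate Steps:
V = 6 (V = -4 - 1*(-10) = -4 + 10 = 6)
l = -78 (l = 6*(-13) = -78)
l*Z = -78*324 = -25272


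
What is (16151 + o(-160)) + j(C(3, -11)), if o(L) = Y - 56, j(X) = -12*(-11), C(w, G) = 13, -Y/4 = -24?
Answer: 16323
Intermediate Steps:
Y = 96 (Y = -4*(-24) = 96)
j(X) = 132
o(L) = 40 (o(L) = 96 - 56 = 40)
(16151 + o(-160)) + j(C(3, -11)) = (16151 + 40) + 132 = 16191 + 132 = 16323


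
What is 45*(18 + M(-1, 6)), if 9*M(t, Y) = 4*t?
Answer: 790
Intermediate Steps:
M(t, Y) = 4*t/9 (M(t, Y) = (4*t)/9 = 4*t/9)
45*(18 + M(-1, 6)) = 45*(18 + (4/9)*(-1)) = 45*(18 - 4/9) = 45*(158/9) = 790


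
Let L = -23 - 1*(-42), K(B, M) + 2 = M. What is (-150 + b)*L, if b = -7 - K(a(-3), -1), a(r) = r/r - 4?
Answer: -2926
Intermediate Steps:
a(r) = -3 (a(r) = 1 - 4 = -3)
K(B, M) = -2 + M
L = 19 (L = -23 + 42 = 19)
b = -4 (b = -7 - (-2 - 1) = -7 - 1*(-3) = -7 + 3 = -4)
(-150 + b)*L = (-150 - 4)*19 = -154*19 = -2926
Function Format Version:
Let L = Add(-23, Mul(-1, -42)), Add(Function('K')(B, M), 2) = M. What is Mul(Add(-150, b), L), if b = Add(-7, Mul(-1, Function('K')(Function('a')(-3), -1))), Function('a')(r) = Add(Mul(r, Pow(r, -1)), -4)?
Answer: -2926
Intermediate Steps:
Function('a')(r) = -3 (Function('a')(r) = Add(1, -4) = -3)
Function('K')(B, M) = Add(-2, M)
L = 19 (L = Add(-23, 42) = 19)
b = -4 (b = Add(-7, Mul(-1, Add(-2, -1))) = Add(-7, Mul(-1, -3)) = Add(-7, 3) = -4)
Mul(Add(-150, b), L) = Mul(Add(-150, -4), 19) = Mul(-154, 19) = -2926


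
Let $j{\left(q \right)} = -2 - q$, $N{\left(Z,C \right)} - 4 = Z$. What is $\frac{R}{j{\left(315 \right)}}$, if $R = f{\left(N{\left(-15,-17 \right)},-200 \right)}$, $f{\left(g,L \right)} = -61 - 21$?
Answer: $\frac{82}{317} \approx 0.25868$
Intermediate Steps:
$N{\left(Z,C \right)} = 4 + Z$
$f{\left(g,L \right)} = -82$ ($f{\left(g,L \right)} = -61 - 21 = -82$)
$R = -82$
$\frac{R}{j{\left(315 \right)}} = - \frac{82}{-2 - 315} = - \frac{82}{-317} = \left(-82\right) \left(- \frac{1}{317}\right) = \frac{82}{317}$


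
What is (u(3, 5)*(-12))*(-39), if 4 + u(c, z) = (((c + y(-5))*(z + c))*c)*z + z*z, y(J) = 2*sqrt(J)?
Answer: 178308 + 112320*I*sqrt(5) ≈ 1.7831e+5 + 2.5116e+5*I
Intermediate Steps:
u(c, z) = -4 + z**2 + c*z*(c + z)*(c + 2*I*sqrt(5)) (u(c, z) = -4 + ((((c + 2*sqrt(-5))*(z + c))*c)*z + z*z) = -4 + ((((c + 2*(I*sqrt(5)))*(c + z))*c)*z + z**2) = -4 + ((((c + 2*I*sqrt(5))*(c + z))*c)*z + z**2) = -4 + ((((c + z)*(c + 2*I*sqrt(5)))*c)*z + z**2) = -4 + ((c*(c + z)*(c + 2*I*sqrt(5)))*z + z**2) = -4 + (c*z*(c + z)*(c + 2*I*sqrt(5)) + z**2) = -4 + (z**2 + c*z*(c + z)*(c + 2*I*sqrt(5))) = -4 + z**2 + c*z*(c + z)*(c + 2*I*sqrt(5)))
(u(3, 5)*(-12))*(-39) = ((-4 + 5**2 + 5*3**3 + 3**2*5**2 + 2*I*3*sqrt(5)*5**2 + 2*I*5*sqrt(5)*3**2)*(-12))*(-39) = ((-4 + 25 + 5*27 + 9*25 + 2*I*3*sqrt(5)*25 + 2*I*5*sqrt(5)*9)*(-12))*(-39) = ((-4 + 25 + 135 + 225 + 150*I*sqrt(5) + 90*I*sqrt(5))*(-12))*(-39) = ((381 + 240*I*sqrt(5))*(-12))*(-39) = (-4572 - 2880*I*sqrt(5))*(-39) = 178308 + 112320*I*sqrt(5)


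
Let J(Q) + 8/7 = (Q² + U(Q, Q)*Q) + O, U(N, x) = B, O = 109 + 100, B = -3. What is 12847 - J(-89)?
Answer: 31158/7 ≈ 4451.1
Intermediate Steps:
O = 209
U(N, x) = -3
J(Q) = 1455/7 + Q² - 3*Q (J(Q) = -8/7 + ((Q² - 3*Q) + 209) = -8/7 + (209 + Q² - 3*Q) = 1455/7 + Q² - 3*Q)
12847 - J(-89) = 12847 - (1455/7 + (-89)² - 3*(-89)) = 12847 - (1455/7 + 7921 + 267) = 12847 - 1*58771/7 = 12847 - 58771/7 = 31158/7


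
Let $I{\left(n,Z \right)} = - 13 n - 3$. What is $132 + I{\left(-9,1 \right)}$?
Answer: $246$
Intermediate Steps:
$I{\left(n,Z \right)} = -3 - 13 n$
$132 + I{\left(-9,1 \right)} = 132 - -114 = 132 + \left(-3 + 117\right) = 132 + 114 = 246$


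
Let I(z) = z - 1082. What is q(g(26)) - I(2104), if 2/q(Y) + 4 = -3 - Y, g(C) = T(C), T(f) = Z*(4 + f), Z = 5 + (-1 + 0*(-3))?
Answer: -129796/127 ≈ -1022.0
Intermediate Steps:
Z = 4 (Z = 5 + (-1 + 0) = 5 - 1 = 4)
T(f) = 16 + 4*f (T(f) = 4*(4 + f) = 16 + 4*f)
g(C) = 16 + 4*C
q(Y) = 2/(-7 - Y) (q(Y) = 2/(-4 + (-3 - Y)) = 2/(-7 - Y))
I(z) = -1082 + z
q(g(26)) - I(2104) = -2/(7 + (16 + 4*26)) - (-1082 + 2104) = -2/(7 + (16 + 104)) - 1*1022 = -2/(7 + 120) - 1022 = -2/127 - 1022 = -129796/127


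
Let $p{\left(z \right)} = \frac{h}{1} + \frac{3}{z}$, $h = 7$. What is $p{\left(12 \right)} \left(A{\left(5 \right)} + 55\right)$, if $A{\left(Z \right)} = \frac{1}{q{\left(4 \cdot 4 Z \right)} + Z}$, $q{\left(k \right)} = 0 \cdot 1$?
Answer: $\frac{2001}{5} \approx 400.2$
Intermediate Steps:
$p{\left(z \right)} = 7 + \frac{3}{z}$ ($p{\left(z \right)} = \frac{7}{1} + \frac{3}{z} = 7 \cdot 1 + \frac{3}{z} = 7 + \frac{3}{z}$)
$q{\left(k \right)} = 0$
$A{\left(Z \right)} = \frac{1}{Z}$ ($A{\left(Z \right)} = \frac{1}{0 + Z} = \frac{1}{Z}$)
$p{\left(12 \right)} \left(A{\left(5 \right)} + 55\right) = \left(7 + \frac{3}{12}\right) \left(\frac{1}{5} + 55\right) = \left(7 + 3 \cdot \frac{1}{12}\right) \left(\frac{1}{5} + 55\right) = \left(7 + \frac{1}{4}\right) \frac{276}{5} = \frac{29}{4} \cdot \frac{276}{5} = \frac{2001}{5}$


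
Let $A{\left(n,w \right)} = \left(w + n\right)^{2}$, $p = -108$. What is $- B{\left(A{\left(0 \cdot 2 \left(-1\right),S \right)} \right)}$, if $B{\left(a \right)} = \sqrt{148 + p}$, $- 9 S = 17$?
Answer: $- 2 \sqrt{10} \approx -6.3246$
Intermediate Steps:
$S = - \frac{17}{9}$ ($S = \left(- \frac{1}{9}\right) 17 = - \frac{17}{9} \approx -1.8889$)
$A{\left(n,w \right)} = \left(n + w\right)^{2}$
$B{\left(a \right)} = 2 \sqrt{10}$ ($B{\left(a \right)} = \sqrt{148 - 108} = \sqrt{40} = 2 \sqrt{10}$)
$- B{\left(A{\left(0 \cdot 2 \left(-1\right),S \right)} \right)} = - 2 \sqrt{10}$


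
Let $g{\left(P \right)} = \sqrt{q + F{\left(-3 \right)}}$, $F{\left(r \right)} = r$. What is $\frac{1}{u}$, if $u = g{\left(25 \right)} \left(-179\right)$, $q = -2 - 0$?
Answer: $\frac{i \sqrt{5}}{895} \approx 0.0024984 i$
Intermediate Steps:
$q = -2$ ($q = -2 + 0 = -2$)
$g{\left(P \right)} = i \sqrt{5}$ ($g{\left(P \right)} = \sqrt{-2 - 3} = \sqrt{-5} = i \sqrt{5}$)
$u = - 179 i \sqrt{5}$ ($u = i \sqrt{5} \left(-179\right) = - 179 i \sqrt{5} \approx - 400.26 i$)
$\frac{1}{u} = \frac{1}{\left(-179\right) i \sqrt{5}} = \frac{i \sqrt{5}}{895}$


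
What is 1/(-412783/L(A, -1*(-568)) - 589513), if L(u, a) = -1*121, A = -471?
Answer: -121/70918290 ≈ -1.7062e-6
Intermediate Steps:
L(u, a) = -121
1/(-412783/L(A, -1*(-568)) - 589513) = 1/(-412783/(-121) - 589513) = 1/(-412783*(-1/121) - 589513) = 1/(412783/121 - 589513) = 1/(-70918290/121) = -121/70918290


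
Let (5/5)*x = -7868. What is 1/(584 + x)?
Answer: -1/7284 ≈ -0.00013729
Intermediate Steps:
x = -7868
1/(584 + x) = 1/(584 - 7868) = 1/(-7284) = -1/7284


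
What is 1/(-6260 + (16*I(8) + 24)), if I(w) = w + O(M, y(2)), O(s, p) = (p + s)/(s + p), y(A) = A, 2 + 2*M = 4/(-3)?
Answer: -1/6092 ≈ -0.00016415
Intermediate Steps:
M = -5/3 (M = -1 + (4/(-3))/2 = -1 + (4*(-⅓))/2 = -1 + (½)*(-4/3) = -1 - ⅔ = -5/3 ≈ -1.6667)
O(s, p) = 1 (O(s, p) = (p + s)/(p + s) = 1)
I(w) = 1 + w (I(w) = w + 1 = 1 + w)
1/(-6260 + (16*I(8) + 24)) = 1/(-6260 + (16*(1 + 8) + 24)) = 1/(-6260 + (16*9 + 24)) = 1/(-6260 + (144 + 24)) = 1/(-6260 + 168) = 1/(-6092) = -1/6092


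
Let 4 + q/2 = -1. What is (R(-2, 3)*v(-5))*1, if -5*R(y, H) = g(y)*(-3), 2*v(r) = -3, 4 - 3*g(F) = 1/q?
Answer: -123/100 ≈ -1.2300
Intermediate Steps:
q = -10 (q = -8 + 2*(-1) = -8 - 2 = -10)
g(F) = 41/30 (g(F) = 4/3 - 1/3/(-10) = 4/3 - 1/3*(-1/10) = 4/3 + 1/30 = 41/30)
v(r) = -3/2 (v(r) = (1/2)*(-3) = -3/2)
R(y, H) = 41/50 (R(y, H) = -41*(-3)/150 = -1/5*(-41/10) = 41/50)
(R(-2, 3)*v(-5))*1 = ((41/50)*(-3/2))*1 = -123/100*1 = -123/100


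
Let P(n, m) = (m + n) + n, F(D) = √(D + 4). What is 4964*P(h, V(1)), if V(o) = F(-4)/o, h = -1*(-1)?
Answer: 9928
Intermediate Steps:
F(D) = √(4 + D)
h = 1
V(o) = 0 (V(o) = √(4 - 4)/o = √0/o = 0/o = 0)
P(n, m) = m + 2*n
4964*P(h, V(1)) = 4964*(0 + 2*1) = 4964*(0 + 2) = 4964*2 = 9928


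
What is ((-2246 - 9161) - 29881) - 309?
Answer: -41597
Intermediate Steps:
((-2246 - 9161) - 29881) - 309 = (-11407 - 29881) - 309 = -41288 - 309 = -41597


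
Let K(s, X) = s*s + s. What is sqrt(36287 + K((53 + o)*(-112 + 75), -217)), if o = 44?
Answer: sqrt(12913619) ≈ 3593.6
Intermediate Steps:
K(s, X) = s + s**2 (K(s, X) = s**2 + s = s + s**2)
sqrt(36287 + K((53 + o)*(-112 + 75), -217)) = sqrt(36287 + ((53 + 44)*(-112 + 75))*(1 + (53 + 44)*(-112 + 75))) = sqrt(36287 + (97*(-37))*(1 + 97*(-37))) = sqrt(36287 - 3589*(1 - 3589)) = sqrt(36287 - 3589*(-3588)) = sqrt(36287 + 12877332) = sqrt(12913619)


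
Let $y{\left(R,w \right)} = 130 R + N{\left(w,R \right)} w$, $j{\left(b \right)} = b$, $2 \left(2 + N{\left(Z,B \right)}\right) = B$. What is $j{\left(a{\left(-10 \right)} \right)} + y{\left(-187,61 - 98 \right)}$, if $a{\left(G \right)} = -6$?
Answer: $- \frac{41565}{2} \approx -20783.0$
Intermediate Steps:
$N{\left(Z,B \right)} = -2 + \frac{B}{2}$
$y{\left(R,w \right)} = 130 R + w \left(-2 + \frac{R}{2}\right)$ ($y{\left(R,w \right)} = 130 R + \left(-2 + \frac{R}{2}\right) w = 130 R + w \left(-2 + \frac{R}{2}\right)$)
$j{\left(a{\left(-10 \right)} \right)} + y{\left(-187,61 - 98 \right)} = -6 + \left(130 \left(-187\right) + \frac{\left(61 - 98\right) \left(-4 - 187\right)}{2}\right) = -6 - \left(24310 - \frac{1}{2} \left(61 - 98\right) \left(-191\right)\right) = -6 - \left(24310 + \frac{37}{2} \left(-191\right)\right) = -6 + \left(-24310 + \frac{7067}{2}\right) = -6 - \frac{41553}{2} = - \frac{41565}{2}$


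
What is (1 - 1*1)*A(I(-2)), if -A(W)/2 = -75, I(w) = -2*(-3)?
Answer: 0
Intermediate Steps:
I(w) = 6
A(W) = 150 (A(W) = -2*(-75) = 150)
(1 - 1*1)*A(I(-2)) = (1 - 1*1)*150 = (1 - 1)*150 = 0*150 = 0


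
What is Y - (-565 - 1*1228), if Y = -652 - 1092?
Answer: 49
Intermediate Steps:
Y = -1744
Y - (-565 - 1*1228) = -1744 - (-565 - 1*1228) = -1744 - (-565 - 1228) = -1744 - 1*(-1793) = -1744 + 1793 = 49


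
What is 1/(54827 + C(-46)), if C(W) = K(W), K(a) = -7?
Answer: 1/54820 ≈ 1.8242e-5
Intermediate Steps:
C(W) = -7
1/(54827 + C(-46)) = 1/(54827 - 7) = 1/54820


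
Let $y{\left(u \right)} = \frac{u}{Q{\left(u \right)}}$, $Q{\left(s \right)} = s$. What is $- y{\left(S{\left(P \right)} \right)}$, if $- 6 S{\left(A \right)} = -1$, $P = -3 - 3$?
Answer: $-1$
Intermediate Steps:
$P = -6$ ($P = -3 - 3 = -6$)
$S{\left(A \right)} = \frac{1}{6}$ ($S{\left(A \right)} = \left(- \frac{1}{6}\right) \left(-1\right) = \frac{1}{6}$)
$y{\left(u \right)} = 1$ ($y{\left(u \right)} = \frac{u}{u} = 1$)
$- y{\left(S{\left(P \right)} \right)} = \left(-1\right) 1 = -1$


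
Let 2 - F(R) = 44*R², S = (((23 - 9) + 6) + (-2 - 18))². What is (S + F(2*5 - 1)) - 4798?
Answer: -8360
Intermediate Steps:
S = 0 (S = ((14 + 6) - 20)² = (20 - 20)² = 0² = 0)
F(R) = 2 - 44*R²
(S + F(2*5 - 1)) - 4798 = (0 + (2 - 44*(2*5 - 1)²)) - 4798 = (0 + (2 - 44*(10 - 1)²)) - 4798 = (0 + (2 - 44*9²)) - 4798 = (0 + (2 - 44*81)) - 4798 = (0 + (2 - 3564)) - 4798 = (0 - 3562) - 4798 = -3562 - 4798 = -8360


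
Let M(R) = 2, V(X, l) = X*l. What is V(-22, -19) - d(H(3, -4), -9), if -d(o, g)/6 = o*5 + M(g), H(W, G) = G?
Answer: 310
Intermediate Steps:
d(o, g) = -12 - 30*o (d(o, g) = -6*(o*5 + 2) = -6*(5*o + 2) = -6*(2 + 5*o) = -12 - 30*o)
V(-22, -19) - d(H(3, -4), -9) = -22*(-19) - (-12 - 30*(-4)) = 418 - (-12 + 120) = 418 - 1*108 = 418 - 108 = 310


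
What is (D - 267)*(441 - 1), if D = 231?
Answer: -15840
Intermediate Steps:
(D - 267)*(441 - 1) = (231 - 267)*(441 - 1) = -36*440 = -15840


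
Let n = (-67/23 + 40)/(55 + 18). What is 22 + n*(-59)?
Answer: -13389/1679 ≈ -7.9744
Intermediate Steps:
n = 853/1679 (n = (-67*1/23 + 40)/73 = (-67/23 + 40)*(1/73) = (853/23)*(1/73) = 853/1679 ≈ 0.50804)
22 + n*(-59) = 22 + (853/1679)*(-59) = 22 - 50327/1679 = -13389/1679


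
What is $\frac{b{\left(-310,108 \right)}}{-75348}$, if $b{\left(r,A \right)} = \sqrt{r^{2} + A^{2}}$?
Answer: $- \frac{\sqrt{26941}}{37674} \approx -0.0043568$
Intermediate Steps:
$b{\left(r,A \right)} = \sqrt{A^{2} + r^{2}}$
$\frac{b{\left(-310,108 \right)}}{-75348} = \frac{\sqrt{108^{2} + \left(-310\right)^{2}}}{-75348} = \sqrt{11664 + 96100} \left(- \frac{1}{75348}\right) = \sqrt{107764} \left(- \frac{1}{75348}\right) = 2 \sqrt{26941} \left(- \frac{1}{75348}\right) = - \frac{\sqrt{26941}}{37674}$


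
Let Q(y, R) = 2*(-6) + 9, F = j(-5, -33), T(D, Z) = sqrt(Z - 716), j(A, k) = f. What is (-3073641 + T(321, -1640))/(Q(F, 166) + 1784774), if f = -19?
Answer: -3073641/1784771 + 2*I*sqrt(589)/1784771 ≈ -1.7221 + 2.7196e-5*I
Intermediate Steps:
j(A, k) = -19
T(D, Z) = sqrt(-716 + Z)
F = -19
Q(y, R) = -3 (Q(y, R) = -12 + 9 = -3)
(-3073641 + T(321, -1640))/(Q(F, 166) + 1784774) = (-3073641 + sqrt(-716 - 1640))/(-3 + 1784774) = (-3073641 + sqrt(-2356))/1784771 = (-3073641 + 2*I*sqrt(589))*(1/1784771) = -3073641/1784771 + 2*I*sqrt(589)/1784771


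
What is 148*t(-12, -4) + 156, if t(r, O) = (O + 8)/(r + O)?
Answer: 119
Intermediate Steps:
t(r, O) = (8 + O)/(O + r)
148*t(-12, -4) + 156 = 148*((8 - 4)/(-4 - 12)) + 156 = 148*(4/(-16)) + 156 = 148*(-1/16*4) + 156 = 148*(-1/4) + 156 = -37 + 156 = 119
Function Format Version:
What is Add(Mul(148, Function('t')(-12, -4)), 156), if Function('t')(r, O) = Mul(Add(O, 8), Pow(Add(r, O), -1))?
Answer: 119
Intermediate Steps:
Function('t')(r, O) = Mul(Pow(Add(O, r), -1), Add(8, O)) (Function('t')(r, O) = Mul(Add(8, O), Pow(Add(O, r), -1)) = Mul(Pow(Add(O, r), -1), Add(8, O)))
Add(Mul(148, Function('t')(-12, -4)), 156) = Add(Mul(148, Mul(Pow(Add(-4, -12), -1), Add(8, -4))), 156) = Add(Mul(148, Mul(Pow(-16, -1), 4)), 156) = Add(Mul(148, Mul(Rational(-1, 16), 4)), 156) = Add(Mul(148, Rational(-1, 4)), 156) = Add(-37, 156) = 119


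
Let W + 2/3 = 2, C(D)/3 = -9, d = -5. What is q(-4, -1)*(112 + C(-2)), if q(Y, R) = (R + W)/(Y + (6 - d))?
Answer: 85/21 ≈ 4.0476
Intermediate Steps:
C(D) = -27 (C(D) = 3*(-9) = -27)
W = 4/3 (W = -2/3 + 2 = 4/3 ≈ 1.3333)
q(Y, R) = (4/3 + R)/(11 + Y) (q(Y, R) = (R + 4/3)/(Y + (6 - 1*(-5))) = (4/3 + R)/(Y + (6 + 5)) = (4/3 + R)/(Y + 11) = (4/3 + R)/(11 + Y))
q(-4, -1)*(112 + C(-2)) = ((4/3 - 1)/(11 - 4))*(112 - 27) = ((1/3)/7)*85 = ((1/7)*(1/3))*85 = (1/21)*85 = 85/21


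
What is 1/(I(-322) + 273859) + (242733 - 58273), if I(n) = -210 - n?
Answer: 50536690661/273971 ≈ 1.8446e+5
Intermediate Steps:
1/(I(-322) + 273859) + (242733 - 58273) = 1/((-210 - 1*(-322)) + 273859) + (242733 - 58273) = 1/((-210 + 322) + 273859) + 184460 = 1/(112 + 273859) + 184460 = 1/273971 + 184460 = 50536690661/273971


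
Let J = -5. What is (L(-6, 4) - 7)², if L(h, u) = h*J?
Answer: 529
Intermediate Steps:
L(h, u) = -5*h (L(h, u) = h*(-5) = -5*h)
(L(-6, 4) - 7)² = (-5*(-6) - 7)² = (30 - 7)² = 23² = 529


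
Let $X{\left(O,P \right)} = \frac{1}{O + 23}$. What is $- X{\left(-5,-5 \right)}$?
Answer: $- \frac{1}{18} \approx -0.055556$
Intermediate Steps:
$X{\left(O,P \right)} = \frac{1}{23 + O}$
$- X{\left(-5,-5 \right)} = - \frac{1}{23 - 5} = - \frac{1}{18}$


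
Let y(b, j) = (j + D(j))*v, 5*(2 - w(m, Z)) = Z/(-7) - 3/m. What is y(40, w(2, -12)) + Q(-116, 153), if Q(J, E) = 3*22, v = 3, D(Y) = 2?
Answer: 5451/70 ≈ 77.871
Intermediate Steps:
w(m, Z) = 2 + Z/35 + 3/(5*m) (w(m, Z) = 2 - (Z/(-7) - 3/m)/5 = 2 - (Z*(-⅐) - 3/m)/5 = 2 - (-Z/7 - 3/m)/5 = 2 - (-3/m - Z/7)/5 = 2 + (Z/35 + 3/(5*m)) = 2 + Z/35 + 3/(5*m))
Q(J, E) = 66
y(b, j) = 6 + 3*j (y(b, j) = (j + 2)*3 = (2 + j)*3 = 6 + 3*j)
y(40, w(2, -12)) + Q(-116, 153) = (6 + 3*((1/35)*(21 + 2*(70 - 12))/2)) + 66 = (6 + 3*((1/35)*(½)*(21 + 2*58))) + 66 = (6 + 3*((1/35)*(½)*(21 + 116))) + 66 = (6 + 3*((1/35)*(½)*137)) + 66 = (6 + 3*(137/70)) + 66 = (6 + 411/70) + 66 = 831/70 + 66 = 5451/70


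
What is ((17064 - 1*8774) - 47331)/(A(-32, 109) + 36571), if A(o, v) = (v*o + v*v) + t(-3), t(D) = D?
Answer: -39041/44961 ≈ -0.86833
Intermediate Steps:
A(o, v) = -3 + v² + o*v (A(o, v) = (v*o + v*v) - 3 = (o*v + v²) - 3 = (v² + o*v) - 3 = -3 + v² + o*v)
((17064 - 1*8774) - 47331)/(A(-32, 109) + 36571) = ((17064 - 1*8774) - 47331)/((-3 + 109² - 32*109) + 36571) = ((17064 - 8774) - 47331)/((-3 + 11881 - 3488) + 36571) = (8290 - 47331)/(8390 + 36571) = -39041/44961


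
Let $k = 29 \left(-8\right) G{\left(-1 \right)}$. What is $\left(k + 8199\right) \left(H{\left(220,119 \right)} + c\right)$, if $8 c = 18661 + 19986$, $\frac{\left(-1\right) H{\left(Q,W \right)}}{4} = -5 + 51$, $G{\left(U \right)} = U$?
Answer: $\frac{313422425}{8} \approx 3.9178 \cdot 10^{7}$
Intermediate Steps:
$H{\left(Q,W \right)} = -184$ ($H{\left(Q,W \right)} = - 4 \left(-5 + 51\right) = \left(-4\right) 46 = -184$)
$c = \frac{38647}{8}$ ($c = \frac{18661 + 19986}{8} = \frac{1}{8} \cdot 38647 = \frac{38647}{8} \approx 4830.9$)
$k = 232$ ($k = 29 \left(-8\right) \left(-1\right) = \left(-232\right) \left(-1\right) = 232$)
$\left(k + 8199\right) \left(H{\left(220,119 \right)} + c\right) = \left(232 + 8199\right) \left(-184 + \frac{38647}{8}\right) = 8431 \cdot \frac{37175}{8} = \frac{313422425}{8}$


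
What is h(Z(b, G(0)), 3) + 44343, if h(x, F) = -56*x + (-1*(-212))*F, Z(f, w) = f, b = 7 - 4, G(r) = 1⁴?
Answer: 44811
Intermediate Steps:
G(r) = 1
b = 3
h(x, F) = -56*x + 212*F
h(Z(b, G(0)), 3) + 44343 = (-56*3 + 212*3) + 44343 = (-168 + 636) + 44343 = 468 + 44343 = 44811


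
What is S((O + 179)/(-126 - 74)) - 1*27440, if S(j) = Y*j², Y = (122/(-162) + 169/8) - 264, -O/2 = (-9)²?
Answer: -711290424719/25920000 ≈ -27442.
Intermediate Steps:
O = -162 (O = -2*(-9)² = -2*81 = -162)
Y = -157871/648 (Y = (122*(-1/162) + 169*(⅛)) - 264 = (-61/81 + 169/8) - 264 = 13201/648 - 264 = -157871/648 ≈ -243.63)
S(j) = -157871*j²/648
S((O + 179)/(-126 - 74)) - 1*27440 = -157871*(-162 + 179)²/(-126 - 74)²/648 - 1*27440 = -157871*(17/(-200))²/648 - 27440 = -157871*(17*(-1/200))²/648 - 27440 = -157871*(-17/200)²/648 - 27440 = -157871/648*289/40000 - 27440 = -45624719/25920000 - 27440 = -711290424719/25920000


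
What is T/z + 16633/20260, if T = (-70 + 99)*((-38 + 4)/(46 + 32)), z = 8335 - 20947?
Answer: 511951789/622827855 ≈ 0.82198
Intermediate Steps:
z = -12612
T = -493/39 (T = 29*(-34/78) = 29*(-34*1/78) = 29*(-17/39) = -493/39 ≈ -12.641)
T/z + 16633/20260 = -493/39/(-12612) + 16633/20260 = -493/39*(-1/12612) + 16633*(1/20260) = 493/491868 + 16633/20260 = 511951789/622827855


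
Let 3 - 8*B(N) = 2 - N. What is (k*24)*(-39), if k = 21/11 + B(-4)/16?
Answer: -310635/176 ≈ -1765.0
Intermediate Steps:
B(N) = ⅛ + N/8 (B(N) = 3/8 - (2 - N)/8 = 3/8 + (-¼ + N/8) = ⅛ + N/8)
k = 2655/1408 (k = 21/11 + (⅛ + (⅛)*(-4))/16 = 21*(1/11) + (⅛ - ½)*(1/16) = 21/11 - 3/8*1/16 = 21/11 - 3/128 = 2655/1408 ≈ 1.8857)
(k*24)*(-39) = ((2655/1408)*24)*(-39) = (7965/176)*(-39) = -310635/176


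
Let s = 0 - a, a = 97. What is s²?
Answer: 9409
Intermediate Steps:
s = -97 (s = 0 - 1*97 = 0 - 97 = -97)
s² = (-97)² = 9409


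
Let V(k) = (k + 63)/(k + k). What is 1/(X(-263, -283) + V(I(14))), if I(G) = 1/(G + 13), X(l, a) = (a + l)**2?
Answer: 1/298967 ≈ 3.3449e-6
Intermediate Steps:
I(G) = 1/(13 + G)
V(k) = (63 + k)/(2*k) (V(k) = (63 + k)/((2*k)) = (63 + k)*(1/(2*k)) = (63 + k)/(2*k))
1/(X(-263, -283) + V(I(14))) = 1/((-283 - 263)**2 + (63 + 1/(13 + 14))/(2*(1/(13 + 14)))) = 1/((-546)**2 + (63 + 1/27)/(2*(1/27))) = 1/(298116 + (63 + 1/27)/(2*(1/27))) = 1/(298116 + (1/2)*27*(1702/27)) = 1/(298116 + 851) = 1/298967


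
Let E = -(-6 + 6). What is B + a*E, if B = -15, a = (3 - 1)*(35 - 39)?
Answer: -15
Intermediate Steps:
a = -8 (a = 2*(-4) = -8)
E = 0 (E = -1*0 = 0)
B + a*E = -15 - 8*0 = -15 + 0 = -15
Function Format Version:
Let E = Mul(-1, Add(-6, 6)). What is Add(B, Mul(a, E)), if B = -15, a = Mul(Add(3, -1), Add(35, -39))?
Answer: -15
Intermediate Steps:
a = -8 (a = Mul(2, -4) = -8)
E = 0 (E = Mul(-1, 0) = 0)
Add(B, Mul(a, E)) = Add(-15, Mul(-8, 0)) = Add(-15, 0) = -15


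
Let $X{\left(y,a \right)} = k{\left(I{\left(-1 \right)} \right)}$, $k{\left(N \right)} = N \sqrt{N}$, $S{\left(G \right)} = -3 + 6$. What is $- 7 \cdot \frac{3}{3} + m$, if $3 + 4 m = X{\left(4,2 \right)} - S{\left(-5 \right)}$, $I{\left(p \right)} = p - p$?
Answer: $- \frac{17}{2} \approx -8.5$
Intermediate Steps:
$I{\left(p \right)} = 0$
$S{\left(G \right)} = 3$
$k{\left(N \right)} = N^{\frac{3}{2}}$
$X{\left(y,a \right)} = 0$ ($X{\left(y,a \right)} = 0^{\frac{3}{2}} = 0$)
$m = - \frac{3}{2}$ ($m = - \frac{3}{4} + \frac{0 - 3}{4} = - \frac{3}{4} + \frac{1}{4} \left(-3\right) = - \frac{3}{4} - \frac{3}{4} = - \frac{3}{2} \approx -1.5$)
$- 7 \cdot \frac{3}{3} + m = - 7 \cdot \frac{3}{3} - \frac{3}{2} = - 7 \cdot 3 \cdot \frac{1}{3} - \frac{3}{2} = \left(-7\right) 1 - \frac{3}{2} = -7 - \frac{3}{2} = - \frac{17}{2}$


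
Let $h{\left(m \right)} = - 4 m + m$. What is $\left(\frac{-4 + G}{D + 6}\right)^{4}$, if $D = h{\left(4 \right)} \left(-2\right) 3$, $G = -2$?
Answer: $\frac{1}{28561} \approx 3.5013 \cdot 10^{-5}$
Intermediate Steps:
$h{\left(m \right)} = - 3 m$
$D = 72$ ($D = \left(-3\right) 4 \left(-2\right) 3 = \left(-12\right) \left(-2\right) 3 = 24 \cdot 3 = 72$)
$\left(\frac{-4 + G}{D + 6}\right)^{4} = \left(\frac{-4 - 2}{72 + 6}\right)^{4} = \left(- \frac{6}{78}\right)^{4} = \left(\left(-6\right) \frac{1}{78}\right)^{4} = \left(- \frac{1}{13}\right)^{4} = \frac{1}{28561}$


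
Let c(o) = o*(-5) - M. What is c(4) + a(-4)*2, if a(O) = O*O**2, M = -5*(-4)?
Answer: -168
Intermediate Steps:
M = 20
c(o) = -20 - 5*o (c(o) = o*(-5) - 1*20 = -5*o - 20 = -20 - 5*o)
a(O) = O**3
c(4) + a(-4)*2 = (-20 - 5*4) + (-4)**3*2 = (-20 - 20) - 64*2 = -40 - 128 = -168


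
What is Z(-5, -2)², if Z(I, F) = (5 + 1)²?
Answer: 1296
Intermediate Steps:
Z(I, F) = 36 (Z(I, F) = 6² = 36)
Z(-5, -2)² = 36² = 1296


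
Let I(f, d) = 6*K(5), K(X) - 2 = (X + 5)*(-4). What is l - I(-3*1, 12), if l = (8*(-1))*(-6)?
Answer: 276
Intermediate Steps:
l = 48 (l = -8*(-6) = 48)
K(X) = -18 - 4*X (K(X) = 2 + (X + 5)*(-4) = 2 + (5 + X)*(-4) = 2 + (-20 - 4*X) = -18 - 4*X)
I(f, d) = -228 (I(f, d) = 6*(-18 - 4*5) = 6*(-18 - 20) = 6*(-38) = -228)
l - I(-3*1, 12) = 48 - 1*(-228) = 48 + 228 = 276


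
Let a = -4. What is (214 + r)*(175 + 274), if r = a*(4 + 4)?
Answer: 81718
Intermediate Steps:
r = -32 (r = -4*(4 + 4) = -4*8 = -32)
(214 + r)*(175 + 274) = (214 - 32)*(175 + 274) = 182*449 = 81718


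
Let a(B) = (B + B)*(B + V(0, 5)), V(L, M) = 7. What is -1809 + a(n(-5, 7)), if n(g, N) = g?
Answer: -1829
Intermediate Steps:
a(B) = 2*B*(7 + B) (a(B) = (B + B)*(B + 7) = (2*B)*(7 + B) = 2*B*(7 + B))
-1809 + a(n(-5, 7)) = -1809 + 2*(-5)*(7 - 5) = -1809 + 2*(-5)*2 = -1809 - 20 = -1829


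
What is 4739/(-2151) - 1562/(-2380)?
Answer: -3959479/2559690 ≈ -1.5469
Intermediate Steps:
4739/(-2151) - 1562/(-2380) = 4739*(-1/2151) - 1562*(-1/2380) = -4739/2151 + 781/1190 = -3959479/2559690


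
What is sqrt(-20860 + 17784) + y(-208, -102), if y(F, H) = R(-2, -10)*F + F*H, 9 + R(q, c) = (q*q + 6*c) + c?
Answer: 36816 + 2*I*sqrt(769) ≈ 36816.0 + 55.462*I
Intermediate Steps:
R(q, c) = -9 + q**2 + 7*c (R(q, c) = -9 + ((q*q + 6*c) + c) = -9 + ((q**2 + 6*c) + c) = -9 + (q**2 + 7*c) = -9 + q**2 + 7*c)
y(F, H) = -75*F + F*H (y(F, H) = (-9 + (-2)**2 + 7*(-10))*F + F*H = (-9 + 4 - 70)*F + F*H = -75*F + F*H)
sqrt(-20860 + 17784) + y(-208, -102) = sqrt(-20860 + 17784) - 208*(-75 - 102) = sqrt(-3076) - 208*(-177) = 2*I*sqrt(769) + 36816 = 36816 + 2*I*sqrt(769)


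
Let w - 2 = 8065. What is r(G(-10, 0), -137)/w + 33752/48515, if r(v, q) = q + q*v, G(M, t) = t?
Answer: 265630829/391370505 ≈ 0.67872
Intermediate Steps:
w = 8067 (w = 2 + 8065 = 8067)
r(G(-10, 0), -137)/w + 33752/48515 = -137*(1 + 0)/8067 + 33752/48515 = -137*1*(1/8067) + 33752*(1/48515) = -137*1/8067 + 33752/48515 = -137/8067 + 33752/48515 = 265630829/391370505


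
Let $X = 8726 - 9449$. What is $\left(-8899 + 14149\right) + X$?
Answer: $4527$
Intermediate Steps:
$X = -723$
$\left(-8899 + 14149\right) + X = \left(-8899 + 14149\right) - 723 = 5250 - 723 = 4527$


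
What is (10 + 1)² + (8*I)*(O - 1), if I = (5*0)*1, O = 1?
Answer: 121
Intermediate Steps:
I = 0 (I = 0*1 = 0)
(10 + 1)² + (8*I)*(O - 1) = (10 + 1)² + (8*0)*(1 - 1) = 11² + 0*0 = 121 + 0 = 121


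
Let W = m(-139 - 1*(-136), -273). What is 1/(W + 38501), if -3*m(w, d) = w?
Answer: 1/38502 ≈ 2.5973e-5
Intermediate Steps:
m(w, d) = -w/3
W = 1 (W = -(-139 - 1*(-136))/3 = -(-139 + 136)/3 = -⅓*(-3) = 1)
1/(W + 38501) = 1/(1 + 38501) = 1/38502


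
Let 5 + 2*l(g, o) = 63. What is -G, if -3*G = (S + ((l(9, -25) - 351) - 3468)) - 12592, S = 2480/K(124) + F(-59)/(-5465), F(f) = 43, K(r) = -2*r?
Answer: -89582323/16395 ≈ -5464.0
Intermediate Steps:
l(g, o) = 29 (l(g, o) = -5/2 + (½)*63 = -5/2 + 63/2 = 29)
S = -54693/5465 (S = 2480/((-2*124)) + 43/(-5465) = 2480/(-248) + 43*(-1/5465) = 2480*(-1/248) - 43/5465 = -10 - 43/5465 = -54693/5465 ≈ -10.008)
G = 89582323/16395 (G = -((-54693/5465 + ((29 - 351) - 3468)) - 12592)/3 = -((-54693/5465 + (-322 - 3468)) - 12592)/3 = -((-54693/5465 - 3790) - 12592)/3 = -(-20767043/5465 - 12592)/3 = -⅓*(-89582323/5465) = 89582323/16395 ≈ 5464.0)
-G = -1*89582323/16395 = -89582323/16395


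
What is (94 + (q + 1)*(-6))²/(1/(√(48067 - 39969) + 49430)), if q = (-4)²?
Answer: 3163520 + 64*√8098 ≈ 3.1693e+6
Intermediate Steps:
q = 16
(94 + (q + 1)*(-6))²/(1/(√(48067 - 39969) + 49430)) = (94 + (16 + 1)*(-6))²/(1/(√(48067 - 39969) + 49430)) = (94 + 17*(-6))²/(1/(√8098 + 49430)) = (94 - 102)²/(1/(49430 + √8098)) = (-8)²*(49430 + √8098) = 64*(49430 + √8098) = 3163520 + 64*√8098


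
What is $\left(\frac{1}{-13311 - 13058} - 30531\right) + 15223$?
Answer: $- \frac{403656653}{26369} \approx -15308.0$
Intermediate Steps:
$\left(\frac{1}{-13311 - 13058} - 30531\right) + 15223 = \left(\frac{1}{-26369} - 30531\right) + 15223 = \left(- \frac{1}{26369} - 30531\right) + 15223 = - \frac{805071940}{26369} + 15223 = - \frac{403656653}{26369}$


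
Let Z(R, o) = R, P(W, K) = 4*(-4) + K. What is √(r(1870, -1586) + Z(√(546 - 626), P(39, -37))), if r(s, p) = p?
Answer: √(-1586 + 4*I*√5) ≈ 0.1123 + 39.825*I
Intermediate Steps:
P(W, K) = -16 + K
√(r(1870, -1586) + Z(√(546 - 626), P(39, -37))) = √(-1586 + √(546 - 626)) = √(-1586 + √(-80)) = √(-1586 + 4*I*√5)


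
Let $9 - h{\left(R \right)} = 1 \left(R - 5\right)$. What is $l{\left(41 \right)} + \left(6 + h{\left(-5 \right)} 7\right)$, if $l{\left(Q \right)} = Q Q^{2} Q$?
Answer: $2825900$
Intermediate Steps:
$h{\left(R \right)} = 14 - R$ ($h{\left(R \right)} = 9 - 1 \left(R - 5\right) = 9 - 1 \left(-5 + R\right) = 9 - \left(-5 + R\right) = 14 - R$)
$l{\left(Q \right)} = Q^{4}$ ($l{\left(Q \right)} = Q^{3} Q = Q^{4}$)
$l{\left(41 \right)} + \left(6 + h{\left(-5 \right)} 7\right) = 41^{4} + \left(6 + \left(14 - -5\right) 7\right) = 2825761 + \left(6 + \left(14 + 5\right) 7\right) = 2825761 + \left(6 + 19 \cdot 7\right) = 2825761 + \left(6 + 133\right) = 2825761 + 139 = 2825900$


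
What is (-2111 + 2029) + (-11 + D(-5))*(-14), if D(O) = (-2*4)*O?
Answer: -488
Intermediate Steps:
D(O) = -8*O
(-2111 + 2029) + (-11 + D(-5))*(-14) = (-2111 + 2029) + (-11 - 8*(-5))*(-14) = -82 + (-11 + 40)*(-14) = -82 + 29*(-14) = -82 - 406 = -488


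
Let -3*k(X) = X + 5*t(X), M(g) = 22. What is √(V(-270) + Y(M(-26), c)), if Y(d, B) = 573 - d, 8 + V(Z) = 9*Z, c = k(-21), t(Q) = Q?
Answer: I*√1887 ≈ 43.44*I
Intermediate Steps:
k(X) = -2*X (k(X) = -(X + 5*X)/3 = -2*X)
c = 42 (c = -2*(-21) = 42)
V(Z) = -8 + 9*Z
√(V(-270) + Y(M(-26), c)) = √((-8 + 9*(-270)) + (573 - 1*22)) = √((-8 - 2430) + (573 - 22)) = √(-2438 + 551) = √(-1887) = I*√1887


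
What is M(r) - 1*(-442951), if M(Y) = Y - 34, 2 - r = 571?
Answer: 442348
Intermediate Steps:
r = -569 (r = 2 - 1*571 = 2 - 571 = -569)
M(Y) = -34 + Y
M(r) - 1*(-442951) = (-34 - 569) - 1*(-442951) = -603 + 442951 = 442348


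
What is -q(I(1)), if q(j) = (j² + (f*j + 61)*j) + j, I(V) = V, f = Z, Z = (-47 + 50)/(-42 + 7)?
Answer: -2202/35 ≈ -62.914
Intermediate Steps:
Z = -3/35 (Z = 3/(-35) = 3*(-1/35) = -3/35 ≈ -0.085714)
f = -3/35 ≈ -0.085714
q(j) = j + j² + j*(61 - 3*j/35) (q(j) = (j² + (-3*j/35 + 61)*j) + j = (j² + (61 - 3*j/35)*j) + j = (j² + j*(61 - 3*j/35)) + j = j + j² + j*(61 - 3*j/35))
-q(I(1)) = -2*(1085 + 16*1)/35 = -2*(1085 + 16)/35 = -2*1101/35 = -1*2202/35 = -2202/35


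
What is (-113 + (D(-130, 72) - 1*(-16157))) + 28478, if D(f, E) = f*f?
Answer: 61422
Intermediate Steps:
D(f, E) = f**2
(-113 + (D(-130, 72) - 1*(-16157))) + 28478 = (-113 + ((-130)**2 - 1*(-16157))) + 28478 = (-113 + (16900 + 16157)) + 28478 = (-113 + 33057) + 28478 = 32944 + 28478 = 61422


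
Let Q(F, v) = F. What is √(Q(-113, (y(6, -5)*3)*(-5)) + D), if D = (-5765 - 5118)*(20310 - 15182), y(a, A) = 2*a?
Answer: I*√55808137 ≈ 7470.5*I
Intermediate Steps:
D = -55808024 (D = -10883*5128 = -55808024)
√(Q(-113, (y(6, -5)*3)*(-5)) + D) = √(-113 - 55808024) = √(-55808137) = I*√55808137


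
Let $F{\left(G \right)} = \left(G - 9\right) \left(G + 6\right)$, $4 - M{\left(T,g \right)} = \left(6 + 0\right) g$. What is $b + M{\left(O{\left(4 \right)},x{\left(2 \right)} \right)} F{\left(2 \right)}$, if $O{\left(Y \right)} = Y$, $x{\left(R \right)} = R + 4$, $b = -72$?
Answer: $1720$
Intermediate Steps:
$x{\left(R \right)} = 4 + R$
$M{\left(T,g \right)} = 4 - 6 g$ ($M{\left(T,g \right)} = 4 - \left(6 + 0\right) g = 4 - 6 g$)
$F{\left(G \right)} = \left(-9 + G\right) \left(6 + G\right)$
$b + M{\left(O{\left(4 \right)},x{\left(2 \right)} \right)} F{\left(2 \right)} = -72 + \left(4 - 6 \left(4 + 2\right)\right) \left(-54 + 2^{2} - 6\right) = -72 + \left(4 - 36\right) \left(-54 + 4 - 6\right) = -72 + \left(4 - 36\right) \left(-56\right) = -72 - -1792 = -72 + 1792 = 1720$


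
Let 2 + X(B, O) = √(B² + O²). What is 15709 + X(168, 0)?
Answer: 15875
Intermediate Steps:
X(B, O) = -2 + √(B² + O²)
15709 + X(168, 0) = 15709 + (-2 + √(168² + 0²)) = 15709 + (-2 + √(28224 + 0)) = 15709 + (-2 + √28224) = 15709 + (-2 + 168) = 15709 + 166 = 15875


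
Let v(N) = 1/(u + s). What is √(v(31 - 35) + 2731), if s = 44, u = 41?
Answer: 2*√4932890/85 ≈ 52.259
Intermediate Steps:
v(N) = 1/85 (v(N) = 1/(41 + 44) = 1/85)
√(v(31 - 35) + 2731) = √(1/85 + 2731) = √(232136/85) = 2*√4932890/85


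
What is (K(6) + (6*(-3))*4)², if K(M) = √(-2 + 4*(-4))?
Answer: 5166 - 432*I*√2 ≈ 5166.0 - 610.94*I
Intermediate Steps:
K(M) = 3*I*√2 (K(M) = √(-2 - 16) = √(-18) = 3*I*√2)
(K(6) + (6*(-3))*4)² = (3*I*√2 + (6*(-3))*4)² = (3*I*√2 - 18*4)² = (3*I*√2 - 72)² = (-72 + 3*I*√2)²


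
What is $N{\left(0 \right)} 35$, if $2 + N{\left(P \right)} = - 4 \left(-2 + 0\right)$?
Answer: $210$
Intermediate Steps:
$N{\left(P \right)} = 6$ ($N{\left(P \right)} = -2 - 4 \left(-2 + 0\right) = -2 - -8 = -2 + 8 = 6$)
$N{\left(0 \right)} 35 = 6 \cdot 35 = 210$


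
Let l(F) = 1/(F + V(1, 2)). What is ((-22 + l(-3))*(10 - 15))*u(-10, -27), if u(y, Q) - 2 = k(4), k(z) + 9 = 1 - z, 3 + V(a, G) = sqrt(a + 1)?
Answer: -18850/17 - 25*sqrt(2)/17 ≈ -1110.9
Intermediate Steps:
V(a, G) = -3 + sqrt(1 + a) (V(a, G) = -3 + sqrt(a + 1) = -3 + sqrt(1 + a))
l(F) = 1/(-3 + F + sqrt(2)) (l(F) = 1/(F + (-3 + sqrt(1 + 1))) = 1/(F + (-3 + sqrt(2))) = 1/(-3 + F + sqrt(2)))
k(z) = -8 - z (k(z) = -9 + (1 - z) = -8 - z)
u(y, Q) = -10 (u(y, Q) = 2 + (-8 - 1*4) = 2 + (-8 - 4) = 2 - 12 = -10)
((-22 + l(-3))*(10 - 15))*u(-10, -27) = ((-22 + 1/(-3 - 3 + sqrt(2)))*(10 - 15))*(-10) = ((-22 + 1/(-6 + sqrt(2)))*(-5))*(-10) = (110 - 5/(-6 + sqrt(2)))*(-10) = -1100 + 50/(-6 + sqrt(2))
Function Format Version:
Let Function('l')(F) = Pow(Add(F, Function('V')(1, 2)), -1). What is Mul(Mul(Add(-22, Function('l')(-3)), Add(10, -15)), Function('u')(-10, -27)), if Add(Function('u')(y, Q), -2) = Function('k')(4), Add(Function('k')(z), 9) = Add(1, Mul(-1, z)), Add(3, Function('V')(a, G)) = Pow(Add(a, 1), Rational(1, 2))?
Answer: Add(Rational(-18850, 17), Mul(Rational(-25, 17), Pow(2, Rational(1, 2)))) ≈ -1110.9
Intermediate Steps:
Function('V')(a, G) = Add(-3, Pow(Add(1, a), Rational(1, 2))) (Function('V')(a, G) = Add(-3, Pow(Add(a, 1), Rational(1, 2))) = Add(-3, Pow(Add(1, a), Rational(1, 2))))
Function('l')(F) = Pow(Add(-3, F, Pow(2, Rational(1, 2))), -1) (Function('l')(F) = Pow(Add(F, Add(-3, Pow(Add(1, 1), Rational(1, 2)))), -1) = Pow(Add(F, Add(-3, Pow(2, Rational(1, 2)))), -1) = Pow(Add(-3, F, Pow(2, Rational(1, 2))), -1))
Function('k')(z) = Add(-8, Mul(-1, z)) (Function('k')(z) = Add(-9, Add(1, Mul(-1, z))) = Add(-8, Mul(-1, z)))
Function('u')(y, Q) = -10 (Function('u')(y, Q) = Add(2, Add(-8, Mul(-1, 4))) = Add(2, Add(-8, -4)) = Add(2, -12) = -10)
Mul(Mul(Add(-22, Function('l')(-3)), Add(10, -15)), Function('u')(-10, -27)) = Mul(Mul(Add(-22, Pow(Add(-3, -3, Pow(2, Rational(1, 2))), -1)), Add(10, -15)), -10) = Mul(Mul(Add(-22, Pow(Add(-6, Pow(2, Rational(1, 2))), -1)), -5), -10) = Mul(Add(110, Mul(-5, Pow(Add(-6, Pow(2, Rational(1, 2))), -1))), -10) = Add(-1100, Mul(50, Pow(Add(-6, Pow(2, Rational(1, 2))), -1)))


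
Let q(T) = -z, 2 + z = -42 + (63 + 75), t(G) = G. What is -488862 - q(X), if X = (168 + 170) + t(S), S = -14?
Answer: -488768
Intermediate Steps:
X = 324 (X = (168 + 170) - 14 = 338 - 14 = 324)
z = 94 (z = -2 + (-42 + (63 + 75)) = -2 + (-42 + 138) = -2 + 96 = 94)
q(T) = -94 (q(T) = -1*94 = -94)
-488862 - q(X) = -488862 - 1*(-94) = -488862 + 94 = -488768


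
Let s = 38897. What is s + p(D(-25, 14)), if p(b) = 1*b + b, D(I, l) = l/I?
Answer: 972397/25 ≈ 38896.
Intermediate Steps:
p(b) = 2*b (p(b) = b + b = 2*b)
s + p(D(-25, 14)) = 38897 + 2*(14/(-25)) = 38897 + 2*(14*(-1/25)) = 38897 + 2*(-14/25) = 38897 - 28/25 = 972397/25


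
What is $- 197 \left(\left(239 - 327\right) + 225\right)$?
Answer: $-26989$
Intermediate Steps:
$- 197 \left(\left(239 - 327\right) + 225\right) = - 197 \left(-88 + 225\right) = \left(-197\right) 137 = -26989$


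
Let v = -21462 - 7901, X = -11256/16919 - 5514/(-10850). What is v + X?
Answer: -385016322406/13112225 ≈ -29363.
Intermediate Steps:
X = -2059731/13112225 (X = -11256*1/16919 - 5514*(-1/10850) = -1608/2417 + 2757/5425 = -2059731/13112225 ≈ -0.15708)
v = -29363
v + X = -29363 - 2059731/13112225 = -385016322406/13112225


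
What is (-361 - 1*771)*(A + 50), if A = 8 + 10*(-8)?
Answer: 24904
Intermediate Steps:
A = -72 (A = 8 - 80 = -72)
(-361 - 1*771)*(A + 50) = (-361 - 1*771)*(-72 + 50) = (-361 - 771)*(-22) = -1132*(-22) = 24904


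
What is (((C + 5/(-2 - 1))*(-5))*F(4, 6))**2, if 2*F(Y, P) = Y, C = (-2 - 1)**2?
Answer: 48400/9 ≈ 5377.8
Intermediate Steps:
C = 9 (C = (-3)**2 = 9)
F(Y, P) = Y/2
(((C + 5/(-2 - 1))*(-5))*F(4, 6))**2 = (((9 + 5/(-2 - 1))*(-5))*((1/2)*4))**2 = (((9 + 5/(-3))*(-5))*2)**2 = (((9 + 5*(-1/3))*(-5))*2)**2 = (((9 - 5/3)*(-5))*2)**2 = (((22/3)*(-5))*2)**2 = (-110/3*2)**2 = (-220/3)**2 = 48400/9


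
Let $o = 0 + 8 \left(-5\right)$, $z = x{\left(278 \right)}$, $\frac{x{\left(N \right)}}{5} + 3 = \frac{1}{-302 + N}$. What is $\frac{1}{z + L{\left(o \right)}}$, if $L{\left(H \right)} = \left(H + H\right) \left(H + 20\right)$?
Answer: $\frac{24}{38035} \approx 0.000631$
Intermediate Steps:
$x{\left(N \right)} = -15 + \frac{5}{-302 + N}$
$z = - \frac{365}{24}$ ($z = \frac{5 \left(907 - 834\right)}{-302 + 278} = \frac{5 \left(907 - 834\right)}{-24} = 5 \left(- \frac{1}{24}\right) 73 = - \frac{365}{24} \approx -15.208$)
$o = -40$ ($o = 0 - 40 = -40$)
$L{\left(H \right)} = 2 H \left(20 + H\right)$
$\frac{1}{z + L{\left(o \right)}} = \frac{1}{- \frac{365}{24} + 2 \left(-40\right) \left(20 - 40\right)} = \frac{1}{- \frac{365}{24} + 2 \left(-40\right) \left(-20\right)} = \frac{1}{- \frac{365}{24} + 1600} = \frac{1}{\frac{38035}{24}} = \frac{24}{38035}$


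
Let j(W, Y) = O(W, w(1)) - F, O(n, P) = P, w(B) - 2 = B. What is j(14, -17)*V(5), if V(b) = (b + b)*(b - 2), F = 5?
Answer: -60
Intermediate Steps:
w(B) = 2 + B
j(W, Y) = -2 (j(W, Y) = (2 + 1) - 1*5 = 3 - 5 = -2)
V(b) = 2*b*(-2 + b) (V(b) = (2*b)*(-2 + b) = 2*b*(-2 + b))
j(14, -17)*V(5) = -4*5*(-2 + 5) = -4*5*3 = -2*30 = -60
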